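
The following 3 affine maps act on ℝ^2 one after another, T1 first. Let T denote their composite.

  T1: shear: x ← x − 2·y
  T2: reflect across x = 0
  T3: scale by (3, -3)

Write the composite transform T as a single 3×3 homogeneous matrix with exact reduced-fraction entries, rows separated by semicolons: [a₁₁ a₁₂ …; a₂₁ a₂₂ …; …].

T1 = [1 -2 0; 0 1 0; 0 0 1]
T2·T1 = [-1 2 0; 0 1 0; 0 0 1]
T3·…·T1 = [-3 6 0; 0 -3 0; 0 0 1]

T = [-3 6 0; 0 -3 0; 0 0 1]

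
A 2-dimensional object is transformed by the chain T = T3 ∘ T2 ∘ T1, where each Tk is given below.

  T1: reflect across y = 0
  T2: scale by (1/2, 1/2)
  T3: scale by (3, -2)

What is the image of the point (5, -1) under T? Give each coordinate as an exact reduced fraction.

T(p) = (15/2, -1)

T1 reflect across y = 0: (5, -1) → (5, 1)
T2 scale by (1/2, 1/2): (5, 1) → (5/2, 1/2)
T3 scale by (3, -2): (5/2, 1/2) → (15/2, -1)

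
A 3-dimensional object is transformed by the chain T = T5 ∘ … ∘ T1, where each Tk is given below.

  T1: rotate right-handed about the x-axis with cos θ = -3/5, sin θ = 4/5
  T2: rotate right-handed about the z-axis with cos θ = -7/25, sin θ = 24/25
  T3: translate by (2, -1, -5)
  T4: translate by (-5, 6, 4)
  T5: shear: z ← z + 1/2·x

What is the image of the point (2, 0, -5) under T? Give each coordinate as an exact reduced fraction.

T1 rotate right-handed about the x-axis with cos θ = -3/5, sin θ = 4/5: (2, 0, -5) → (2, 4, 3)
T2 rotate right-handed about the z-axis with cos θ = -7/25, sin θ = 24/25: (2, 4, 3) → (-22/5, 4/5, 3)
T3 translate by (2, -1, -5): (-22/5, 4/5, 3) → (-12/5, -1/5, -2)
T4 translate by (-5, 6, 4): (-12/5, -1/5, -2) → (-37/5, 29/5, 2)
T5 shear: z ← z + 1/2·x: (-37/5, 29/5, 2) → (-37/5, 29/5, -17/10)

T(p) = (-37/5, 29/5, -17/10)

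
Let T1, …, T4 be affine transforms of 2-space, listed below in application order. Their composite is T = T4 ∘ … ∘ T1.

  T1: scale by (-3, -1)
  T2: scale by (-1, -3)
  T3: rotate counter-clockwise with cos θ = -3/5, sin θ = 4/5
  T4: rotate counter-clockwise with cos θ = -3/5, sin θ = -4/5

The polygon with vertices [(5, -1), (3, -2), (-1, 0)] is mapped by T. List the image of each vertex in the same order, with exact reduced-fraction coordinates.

image vertices: (15, -3), (9, -6), (-3, 0)

T1 scale by (-3, -1): (5, -1) → (-15, 1); (3, -2) → (-9, 2); (-1, 0) → (3, 0)
T2 scale by (-1, -3): (-15, 1) → (15, -3); (-9, 2) → (9, -6); (3, 0) → (-3, 0)
T3 rotate counter-clockwise with cos θ = -3/5, sin θ = 4/5: (15, -3) → (-33/5, 69/5); (9, -6) → (-3/5, 54/5); (-3, 0) → (9/5, -12/5)
T4 rotate counter-clockwise with cos θ = -3/5, sin θ = -4/5: (-33/5, 69/5) → (15, -3); (-3/5, 54/5) → (9, -6); (9/5, -12/5) → (-3, 0)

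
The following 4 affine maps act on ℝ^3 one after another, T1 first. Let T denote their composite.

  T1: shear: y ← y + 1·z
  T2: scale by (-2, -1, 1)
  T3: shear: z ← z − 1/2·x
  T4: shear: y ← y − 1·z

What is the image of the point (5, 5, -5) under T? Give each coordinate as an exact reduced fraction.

T(p) = (-10, 0, 0)

T1 shear: y ← y + 1·z: (5, 5, -5) → (5, 0, -5)
T2 scale by (-2, -1, 1): (5, 0, -5) → (-10, 0, -5)
T3 shear: z ← z − 1/2·x: (-10, 0, -5) → (-10, 0, 0)
T4 shear: y ← y − 1·z: (-10, 0, 0) → (-10, 0, 0)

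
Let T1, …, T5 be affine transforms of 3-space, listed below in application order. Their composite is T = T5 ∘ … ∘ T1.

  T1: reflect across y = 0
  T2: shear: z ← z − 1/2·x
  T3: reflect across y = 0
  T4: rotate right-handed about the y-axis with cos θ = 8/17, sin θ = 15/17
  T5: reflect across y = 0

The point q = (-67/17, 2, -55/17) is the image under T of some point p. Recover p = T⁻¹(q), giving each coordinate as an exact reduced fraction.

p = (1, -2, -9/2)

T1 = [1 0 0 0; 0 -1 0 0; 0 0 1 0; 0 0 0 1]
T2·T1 = [1 0 0 0; 0 -1 0 0; -1/2 0 1 0; 0 0 0 1]
T3·…·T1 = [1 0 0 0; 0 1 0 0; -1/2 0 1 0; 0 0 0 1]
T4·…·T1 = [1/34 0 15/17 0; 0 1 0 0; -19/17 0 8/17 0; 0 0 0 1]
T5·…·T1 = [1/34 0 15/17 0; 0 -1 0 0; -19/17 0 8/17 0; 0 0 0 1]
det M = -1; M⁻¹ = [8/17 0 -15/17 0; 0 -1 0 0; 19/17 0 1/34 0; 0 0 0 1]
M⁻¹ · (-67/17, 2, -55/17)ᵀ = (1, -2, -9/2)ᵀ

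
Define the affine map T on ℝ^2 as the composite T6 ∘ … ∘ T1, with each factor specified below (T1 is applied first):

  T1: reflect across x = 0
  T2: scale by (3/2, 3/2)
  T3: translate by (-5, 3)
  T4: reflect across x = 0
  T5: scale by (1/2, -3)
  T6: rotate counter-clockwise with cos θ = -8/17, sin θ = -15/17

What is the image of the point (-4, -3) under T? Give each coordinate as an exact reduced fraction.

T1 reflect across x = 0: (-4, -3) → (4, -3)
T2 scale by (3/2, 3/2): (4, -3) → (6, -9/2)
T3 translate by (-5, 3): (6, -9/2) → (1, -3/2)
T4 reflect across x = 0: (1, -3/2) → (-1, -3/2)
T5 scale by (1/2, -3): (-1, -3/2) → (-1/2, 9/2)
T6 rotate counter-clockwise with cos θ = -8/17, sin θ = -15/17: (-1/2, 9/2) → (143/34, -57/34)

T(p) = (143/34, -57/34)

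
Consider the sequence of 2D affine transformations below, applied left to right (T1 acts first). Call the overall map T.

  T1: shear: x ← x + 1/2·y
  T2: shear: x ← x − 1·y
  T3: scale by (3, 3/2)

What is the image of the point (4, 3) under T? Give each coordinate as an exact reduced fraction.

T(p) = (15/2, 9/2)

T1 shear: x ← x + 1/2·y: (4, 3) → (11/2, 3)
T2 shear: x ← x − 1·y: (11/2, 3) → (5/2, 3)
T3 scale by (3, 3/2): (5/2, 3) → (15/2, 9/2)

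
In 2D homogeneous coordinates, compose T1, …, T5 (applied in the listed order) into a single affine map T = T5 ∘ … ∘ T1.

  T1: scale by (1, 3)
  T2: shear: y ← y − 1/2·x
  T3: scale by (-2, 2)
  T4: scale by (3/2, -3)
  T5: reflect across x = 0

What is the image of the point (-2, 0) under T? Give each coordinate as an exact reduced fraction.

T1 scale by (1, 3): (-2, 0) → (-2, 0)
T2 shear: y ← y − 1/2·x: (-2, 0) → (-2, 1)
T3 scale by (-2, 2): (-2, 1) → (4, 2)
T4 scale by (3/2, -3): (4, 2) → (6, -6)
T5 reflect across x = 0: (6, -6) → (-6, -6)

T(p) = (-6, -6)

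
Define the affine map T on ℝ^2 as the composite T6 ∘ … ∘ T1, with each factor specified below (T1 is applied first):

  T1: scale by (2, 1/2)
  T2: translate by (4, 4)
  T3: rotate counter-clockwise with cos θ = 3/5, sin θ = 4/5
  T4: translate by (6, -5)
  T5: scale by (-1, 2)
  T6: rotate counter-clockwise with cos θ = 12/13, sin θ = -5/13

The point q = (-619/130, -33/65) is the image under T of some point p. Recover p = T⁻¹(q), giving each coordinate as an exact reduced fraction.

T1 = [2 0 0; 0 1/2 0; 0 0 1]
T2·T1 = [2 0 4; 0 1/2 4; 0 0 1]
T3·…·T1 = [6/5 -2/5 -4/5; 8/5 3/10 28/5; 0 0 1]
T4·…·T1 = [6/5 -2/5 26/5; 8/5 3/10 3/5; 0 0 1]
T5·…·T1 = [-6/5 2/5 -26/5; 16/5 3/5 6/5; 0 0 1]
T6·…·T1 = [8/65 3/5 -282/65; 222/65 2/5 202/65; 0 0 1]
det M = -2; M⁻¹ = [-1/5 3/10 -9/5; 111/65 -4/65 38/5; 0 0 1]
M⁻¹ · (-619/130, -33/65)ᵀ = (-1, -1/2)ᵀ

p = (-1, -1/2)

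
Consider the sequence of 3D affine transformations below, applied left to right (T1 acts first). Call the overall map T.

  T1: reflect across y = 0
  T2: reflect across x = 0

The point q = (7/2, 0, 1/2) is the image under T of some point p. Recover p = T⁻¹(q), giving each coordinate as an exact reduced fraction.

T1 = [1 0 0 0; 0 -1 0 0; 0 0 1 0; 0 0 0 1]
T2·T1 = [-1 0 0 0; 0 -1 0 0; 0 0 1 0; 0 0 0 1]
det M = 1; M⁻¹ = [-1 0 0 0; 0 -1 0 0; 0 0 1 0; 0 0 0 1]
M⁻¹ · (7/2, 0, 1/2)ᵀ = (-7/2, 0, 1/2)ᵀ

p = (-7/2, 0, 1/2)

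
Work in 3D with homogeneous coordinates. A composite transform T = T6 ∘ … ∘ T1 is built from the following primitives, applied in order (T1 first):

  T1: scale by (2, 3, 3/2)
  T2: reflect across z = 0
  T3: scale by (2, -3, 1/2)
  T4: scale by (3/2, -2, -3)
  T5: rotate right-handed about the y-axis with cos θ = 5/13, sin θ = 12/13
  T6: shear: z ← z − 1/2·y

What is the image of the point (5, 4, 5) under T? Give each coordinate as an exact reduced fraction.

T(p) = (285/13, 72, -3087/52)

T1 scale by (2, 3, 3/2): (5, 4, 5) → (10, 12, 15/2)
T2 reflect across z = 0: (10, 12, 15/2) → (10, 12, -15/2)
T3 scale by (2, -3, 1/2): (10, 12, -15/2) → (20, -36, -15/4)
T4 scale by (3/2, -2, -3): (20, -36, -15/4) → (30, 72, 45/4)
T5 rotate right-handed about the y-axis with cos θ = 5/13, sin θ = 12/13: (30, 72, 45/4) → (285/13, 72, -1215/52)
T6 shear: z ← z − 1/2·y: (285/13, 72, -1215/52) → (285/13, 72, -3087/52)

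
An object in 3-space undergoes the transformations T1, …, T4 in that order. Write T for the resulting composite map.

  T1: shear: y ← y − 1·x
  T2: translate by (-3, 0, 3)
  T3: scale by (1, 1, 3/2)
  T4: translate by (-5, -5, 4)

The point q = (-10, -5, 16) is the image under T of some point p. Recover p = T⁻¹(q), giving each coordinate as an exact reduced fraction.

p = (-2, -2, 5)

T1 = [1 0 0 0; -1 1 0 0; 0 0 1 0; 0 0 0 1]
T2·T1 = [1 0 0 -3; -1 1 0 0; 0 0 1 3; 0 0 0 1]
T3·…·T1 = [1 0 0 -3; -1 1 0 0; 0 0 3/2 9/2; 0 0 0 1]
T4·…·T1 = [1 0 0 -8; -1 1 0 -5; 0 0 3/2 17/2; 0 0 0 1]
det M = 3/2; M⁻¹ = [1 0 0 8; 1 1 0 13; 0 0 2/3 -17/3; 0 0 0 1]
M⁻¹ · (-10, -5, 16)ᵀ = (-2, -2, 5)ᵀ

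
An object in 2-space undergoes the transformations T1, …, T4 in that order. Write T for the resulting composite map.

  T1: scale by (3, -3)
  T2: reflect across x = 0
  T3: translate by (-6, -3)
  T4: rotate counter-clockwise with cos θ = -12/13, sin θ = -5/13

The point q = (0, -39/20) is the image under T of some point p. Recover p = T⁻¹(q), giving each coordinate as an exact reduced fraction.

T1 = [3 0 0; 0 -3 0; 0 0 1]
T2·T1 = [-3 0 0; 0 -3 0; 0 0 1]
T3·…·T1 = [-3 0 -6; 0 -3 -3; 0 0 1]
T4·…·T1 = [36/13 -15/13 57/13; 15/13 36/13 66/13; 0 0 1]
det M = 9; M⁻¹ = [4/13 5/39 -2; -5/39 4/13 -1; 0 0 1]
M⁻¹ · (0, -39/20)ᵀ = (-9/4, -8/5)ᵀ

p = (-9/4, -8/5)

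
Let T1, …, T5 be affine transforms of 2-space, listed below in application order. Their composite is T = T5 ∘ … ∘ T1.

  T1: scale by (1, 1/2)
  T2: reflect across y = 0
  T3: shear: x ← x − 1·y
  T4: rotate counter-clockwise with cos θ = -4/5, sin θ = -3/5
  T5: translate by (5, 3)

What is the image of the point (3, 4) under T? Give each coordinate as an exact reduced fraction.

T(p) = (-1/5, 8/5)

T1 scale by (1, 1/2): (3, 4) → (3, 2)
T2 reflect across y = 0: (3, 2) → (3, -2)
T3 shear: x ← x − 1·y: (3, -2) → (5, -2)
T4 rotate counter-clockwise with cos θ = -4/5, sin θ = -3/5: (5, -2) → (-26/5, -7/5)
T5 translate by (5, 3): (-26/5, -7/5) → (-1/5, 8/5)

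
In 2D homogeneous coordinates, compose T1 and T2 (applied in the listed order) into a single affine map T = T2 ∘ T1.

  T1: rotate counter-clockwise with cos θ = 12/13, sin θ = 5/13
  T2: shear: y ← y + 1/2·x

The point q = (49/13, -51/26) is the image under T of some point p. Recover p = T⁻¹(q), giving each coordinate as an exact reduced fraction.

p = (2, -5)

T1 = [12/13 -5/13 0; 5/13 12/13 0; 0 0 1]
T2·T1 = [12/13 -5/13 0; 11/13 19/26 0; 0 0 1]
det M = 1; M⁻¹ = [19/26 5/13 0; -11/13 12/13 0; 0 0 1]
M⁻¹ · (49/13, -51/26)ᵀ = (2, -5)ᵀ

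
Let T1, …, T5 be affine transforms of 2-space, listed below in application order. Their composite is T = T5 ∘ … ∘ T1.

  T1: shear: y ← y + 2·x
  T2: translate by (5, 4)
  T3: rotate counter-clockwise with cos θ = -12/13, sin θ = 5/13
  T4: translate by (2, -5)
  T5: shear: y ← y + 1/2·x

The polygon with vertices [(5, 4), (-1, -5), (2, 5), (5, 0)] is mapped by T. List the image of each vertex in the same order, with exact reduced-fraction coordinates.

T1 shear: y ← y + 2·x: (5, 4) → (5, 14); (-1, -5) → (-1, -7); (2, 5) → (2, 9); (5, 0) → (5, 10)
T2 translate by (5, 4): (5, 14) → (10, 18); (-1, -7) → (4, -3); (2, 9) → (7, 13); (5, 10) → (10, 14)
T3 rotate counter-clockwise with cos θ = -12/13, sin θ = 5/13: (10, 18) → (-210/13, -166/13); (4, -3) → (-33/13, 56/13); (7, 13) → (-149/13, -121/13); (10, 14) → (-190/13, -118/13)
T4 translate by (2, -5): (-210/13, -166/13) → (-184/13, -231/13); (-33/13, 56/13) → (-7/13, -9/13); (-149/13, -121/13) → (-123/13, -186/13); (-190/13, -118/13) → (-164/13, -183/13)
T5 shear: y ← y + 1/2·x: (-184/13, -231/13) → (-184/13, -323/13); (-7/13, -9/13) → (-7/13, -25/26); (-123/13, -186/13) → (-123/13, -495/26); (-164/13, -183/13) → (-164/13, -265/13)

image vertices: (-184/13, -323/13), (-7/13, -25/26), (-123/13, -495/26), (-164/13, -265/13)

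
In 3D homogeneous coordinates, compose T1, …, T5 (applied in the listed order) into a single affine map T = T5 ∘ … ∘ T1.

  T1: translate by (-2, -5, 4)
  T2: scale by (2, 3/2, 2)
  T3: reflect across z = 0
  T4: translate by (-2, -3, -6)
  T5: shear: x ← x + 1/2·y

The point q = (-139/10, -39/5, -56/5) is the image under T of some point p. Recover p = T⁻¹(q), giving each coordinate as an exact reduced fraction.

T1 = [1 0 0 -2; 0 1 0 -5; 0 0 1 4; 0 0 0 1]
T2·T1 = [2 0 0 -4; 0 3/2 0 -15/2; 0 0 2 8; 0 0 0 1]
T3·…·T1 = [2 0 0 -4; 0 3/2 0 -15/2; 0 0 -2 -8; 0 0 0 1]
T4·…·T1 = [2 0 0 -6; 0 3/2 0 -21/2; 0 0 -2 -14; 0 0 0 1]
T5·…·T1 = [2 3/4 0 -45/4; 0 3/2 0 -21/2; 0 0 -2 -14; 0 0 0 1]
det M = -6; M⁻¹ = [1/2 -1/4 0 3; 0 2/3 0 7; 0 0 -1/2 -7; 0 0 0 1]
M⁻¹ · (-139/10, -39/5, -56/5)ᵀ = (-2, 9/5, -7/5)ᵀ

p = (-2, 9/5, -7/5)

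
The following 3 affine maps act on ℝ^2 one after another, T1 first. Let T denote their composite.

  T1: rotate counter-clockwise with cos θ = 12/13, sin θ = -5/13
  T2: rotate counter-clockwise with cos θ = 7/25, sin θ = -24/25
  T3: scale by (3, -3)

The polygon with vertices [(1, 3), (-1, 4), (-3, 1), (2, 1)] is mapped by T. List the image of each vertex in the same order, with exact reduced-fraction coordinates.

image vertices: (2799/325, 1293/325), (3984/325, -537/325), (1293/325, -2799/325), (753/325, 2046/325)

T1 rotate counter-clockwise with cos θ = 12/13, sin θ = -5/13: (1, 3) → (27/13, 31/13); (-1, 4) → (8/13, 53/13); (-3, 1) → (-31/13, 27/13); (2, 1) → (29/13, 2/13)
T2 rotate counter-clockwise with cos θ = 7/25, sin θ = -24/25: (27/13, 31/13) → (933/325, -431/325); (8/13, 53/13) → (1328/325, 179/325); (-31/13, 27/13) → (431/325, 933/325); (29/13, 2/13) → (251/325, -682/325)
T3 scale by (3, -3): (933/325, -431/325) → (2799/325, 1293/325); (1328/325, 179/325) → (3984/325, -537/325); (431/325, 933/325) → (1293/325, -2799/325); (251/325, -682/325) → (753/325, 2046/325)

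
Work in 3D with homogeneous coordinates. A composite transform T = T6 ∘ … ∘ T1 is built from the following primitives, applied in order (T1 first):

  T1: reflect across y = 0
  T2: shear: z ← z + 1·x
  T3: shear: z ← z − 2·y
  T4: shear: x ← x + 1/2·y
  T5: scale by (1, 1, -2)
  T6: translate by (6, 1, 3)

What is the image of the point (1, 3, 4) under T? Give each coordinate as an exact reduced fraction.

T(p) = (11/2, -2, -19)

T1 reflect across y = 0: (1, 3, 4) → (1, -3, 4)
T2 shear: z ← z + 1·x: (1, -3, 4) → (1, -3, 5)
T3 shear: z ← z − 2·y: (1, -3, 5) → (1, -3, 11)
T4 shear: x ← x + 1/2·y: (1, -3, 11) → (-1/2, -3, 11)
T5 scale by (1, 1, -2): (-1/2, -3, 11) → (-1/2, -3, -22)
T6 translate by (6, 1, 3): (-1/2, -3, -22) → (11/2, -2, -19)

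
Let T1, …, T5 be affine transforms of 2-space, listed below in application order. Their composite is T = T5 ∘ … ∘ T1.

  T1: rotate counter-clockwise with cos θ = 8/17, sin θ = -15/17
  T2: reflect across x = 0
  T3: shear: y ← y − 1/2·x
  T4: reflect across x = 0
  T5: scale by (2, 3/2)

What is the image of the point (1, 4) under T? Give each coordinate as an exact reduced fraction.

T(p) = (8, 9/2)

T1 rotate counter-clockwise with cos θ = 8/17, sin θ = -15/17: (1, 4) → (4, 1)
T2 reflect across x = 0: (4, 1) → (-4, 1)
T3 shear: y ← y − 1/2·x: (-4, 1) → (-4, 3)
T4 reflect across x = 0: (-4, 3) → (4, 3)
T5 scale by (2, 3/2): (4, 3) → (8, 9/2)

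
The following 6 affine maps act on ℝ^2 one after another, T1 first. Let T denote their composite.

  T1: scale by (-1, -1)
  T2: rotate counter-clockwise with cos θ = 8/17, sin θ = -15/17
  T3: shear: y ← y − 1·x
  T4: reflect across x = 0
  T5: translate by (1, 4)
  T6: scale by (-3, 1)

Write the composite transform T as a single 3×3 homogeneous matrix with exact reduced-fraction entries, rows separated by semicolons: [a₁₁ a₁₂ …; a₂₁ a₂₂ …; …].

T1 = [-1 0 0; 0 -1 0; 0 0 1]
T2·T1 = [-8/17 -15/17 0; 15/17 -8/17 0; 0 0 1]
T3·…·T1 = [-8/17 -15/17 0; 23/17 7/17 0; 0 0 1]
T4·…·T1 = [8/17 15/17 0; 23/17 7/17 0; 0 0 1]
T5·…·T1 = [8/17 15/17 1; 23/17 7/17 4; 0 0 1]
T6·…·T1 = [-24/17 -45/17 -3; 23/17 7/17 4; 0 0 1]

T = [-24/17 -45/17 -3; 23/17 7/17 4; 0 0 1]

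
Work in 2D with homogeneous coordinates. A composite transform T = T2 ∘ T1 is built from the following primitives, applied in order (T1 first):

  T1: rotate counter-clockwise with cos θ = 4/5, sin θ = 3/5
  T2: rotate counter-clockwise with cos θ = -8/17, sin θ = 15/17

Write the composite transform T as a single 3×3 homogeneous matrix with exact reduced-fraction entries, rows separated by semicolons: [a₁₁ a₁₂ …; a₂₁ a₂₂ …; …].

T1 = [4/5 -3/5 0; 3/5 4/5 0; 0 0 1]
T2·T1 = [-77/85 -36/85 0; 36/85 -77/85 0; 0 0 1]

T = [-77/85 -36/85 0; 36/85 -77/85 0; 0 0 1]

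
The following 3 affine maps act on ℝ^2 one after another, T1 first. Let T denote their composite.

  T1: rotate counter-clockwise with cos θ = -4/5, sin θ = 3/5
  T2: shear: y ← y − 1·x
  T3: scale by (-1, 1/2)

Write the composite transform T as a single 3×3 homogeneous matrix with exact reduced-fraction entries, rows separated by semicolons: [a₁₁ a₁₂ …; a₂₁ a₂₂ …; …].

T1 = [-4/5 -3/5 0; 3/5 -4/5 0; 0 0 1]
T2·T1 = [-4/5 -3/5 0; 7/5 -1/5 0; 0 0 1]
T3·…·T1 = [4/5 3/5 0; 7/10 -1/10 0; 0 0 1]

T = [4/5 3/5 0; 7/10 -1/10 0; 0 0 1]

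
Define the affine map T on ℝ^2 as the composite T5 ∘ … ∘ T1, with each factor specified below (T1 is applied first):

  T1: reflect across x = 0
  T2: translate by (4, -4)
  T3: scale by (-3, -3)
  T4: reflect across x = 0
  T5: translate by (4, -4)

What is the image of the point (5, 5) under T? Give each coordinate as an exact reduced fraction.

T1 reflect across x = 0: (5, 5) → (-5, 5)
T2 translate by (4, -4): (-5, 5) → (-1, 1)
T3 scale by (-3, -3): (-1, 1) → (3, -3)
T4 reflect across x = 0: (3, -3) → (-3, -3)
T5 translate by (4, -4): (-3, -3) → (1, -7)

T(p) = (1, -7)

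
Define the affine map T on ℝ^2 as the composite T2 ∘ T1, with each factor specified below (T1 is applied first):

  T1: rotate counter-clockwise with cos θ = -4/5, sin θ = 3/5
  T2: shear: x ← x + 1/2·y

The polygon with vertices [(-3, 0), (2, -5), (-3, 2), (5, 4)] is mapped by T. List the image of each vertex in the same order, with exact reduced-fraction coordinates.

image vertices: (3/2, -9/5), (4, 26/5), (-1/2, -17/5), (-13/2, -1/5)

T1 rotate counter-clockwise with cos θ = -4/5, sin θ = 3/5: (-3, 0) → (12/5, -9/5); (2, -5) → (7/5, 26/5); (-3, 2) → (6/5, -17/5); (5, 4) → (-32/5, -1/5)
T2 shear: x ← x + 1/2·y: (12/5, -9/5) → (3/2, -9/5); (7/5, 26/5) → (4, 26/5); (6/5, -17/5) → (-1/2, -17/5); (-32/5, -1/5) → (-13/2, -1/5)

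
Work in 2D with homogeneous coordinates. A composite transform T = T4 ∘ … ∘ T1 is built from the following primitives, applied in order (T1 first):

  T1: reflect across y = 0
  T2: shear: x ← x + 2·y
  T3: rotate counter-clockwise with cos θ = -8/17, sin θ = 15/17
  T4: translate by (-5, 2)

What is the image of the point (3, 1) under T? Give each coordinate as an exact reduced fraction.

T(p) = (-78/17, 57/17)

T1 reflect across y = 0: (3, 1) → (3, -1)
T2 shear: x ← x + 2·y: (3, -1) → (1, -1)
T3 rotate counter-clockwise with cos θ = -8/17, sin θ = 15/17: (1, -1) → (7/17, 23/17)
T4 translate by (-5, 2): (7/17, 23/17) → (-78/17, 57/17)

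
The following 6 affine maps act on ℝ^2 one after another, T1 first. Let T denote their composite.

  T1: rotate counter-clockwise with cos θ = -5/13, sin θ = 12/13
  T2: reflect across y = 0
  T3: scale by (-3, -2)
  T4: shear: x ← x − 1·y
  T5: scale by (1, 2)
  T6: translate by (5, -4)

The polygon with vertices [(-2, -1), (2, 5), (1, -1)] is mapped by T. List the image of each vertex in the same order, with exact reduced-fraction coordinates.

T1 rotate counter-clockwise with cos θ = -5/13, sin θ = 12/13: (-2, -1) → (22/13, -19/13); (2, 5) → (-70/13, -1/13); (1, -1) → (7/13, 17/13)
T2 reflect across y = 0: (22/13, -19/13) → (22/13, 19/13); (-70/13, -1/13) → (-70/13, 1/13); (7/13, 17/13) → (7/13, -17/13)
T3 scale by (-3, -2): (22/13, 19/13) → (-66/13, -38/13); (-70/13, 1/13) → (210/13, -2/13); (7/13, -17/13) → (-21/13, 34/13)
T4 shear: x ← x − 1·y: (-66/13, -38/13) → (-28/13, -38/13); (210/13, -2/13) → (212/13, -2/13); (-21/13, 34/13) → (-55/13, 34/13)
T5 scale by (1, 2): (-28/13, -38/13) → (-28/13, -76/13); (212/13, -2/13) → (212/13, -4/13); (-55/13, 34/13) → (-55/13, 68/13)
T6 translate by (5, -4): (-28/13, -76/13) → (37/13, -128/13); (212/13, -4/13) → (277/13, -56/13); (-55/13, 68/13) → (10/13, 16/13)

image vertices: (37/13, -128/13), (277/13, -56/13), (10/13, 16/13)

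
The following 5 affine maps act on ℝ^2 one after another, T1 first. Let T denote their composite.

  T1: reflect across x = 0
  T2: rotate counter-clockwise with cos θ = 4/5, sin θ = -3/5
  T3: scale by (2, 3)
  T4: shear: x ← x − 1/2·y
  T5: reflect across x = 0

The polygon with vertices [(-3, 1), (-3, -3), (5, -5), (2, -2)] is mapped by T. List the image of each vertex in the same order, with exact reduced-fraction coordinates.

image vertices: (-15/2, -3), (-15/2, -63/5), (25/2, -3), (5, -6/5)

T1 reflect across x = 0: (-3, 1) → (3, 1); (-3, -3) → (3, -3); (5, -5) → (-5, -5); (2, -2) → (-2, -2)
T2 rotate counter-clockwise with cos θ = 4/5, sin θ = -3/5: (3, 1) → (3, -1); (3, -3) → (3/5, -21/5); (-5, -5) → (-7, -1); (-2, -2) → (-14/5, -2/5)
T3 scale by (2, 3): (3, -1) → (6, -3); (3/5, -21/5) → (6/5, -63/5); (-7, -1) → (-14, -3); (-14/5, -2/5) → (-28/5, -6/5)
T4 shear: x ← x − 1/2·y: (6, -3) → (15/2, -3); (6/5, -63/5) → (15/2, -63/5); (-14, -3) → (-25/2, -3); (-28/5, -6/5) → (-5, -6/5)
T5 reflect across x = 0: (15/2, -3) → (-15/2, -3); (15/2, -63/5) → (-15/2, -63/5); (-25/2, -3) → (25/2, -3); (-5, -6/5) → (5, -6/5)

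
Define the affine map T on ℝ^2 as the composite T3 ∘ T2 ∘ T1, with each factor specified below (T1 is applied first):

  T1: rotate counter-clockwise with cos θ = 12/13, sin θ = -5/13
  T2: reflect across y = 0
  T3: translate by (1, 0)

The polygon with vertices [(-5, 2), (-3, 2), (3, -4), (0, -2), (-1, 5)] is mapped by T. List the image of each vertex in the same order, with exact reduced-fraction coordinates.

image vertices: (-37/13, -49/13), (-1, -3), (29/13, 63/13), (3/13, 24/13), (2, -5)

T1 rotate counter-clockwise with cos θ = 12/13, sin θ = -5/13: (-5, 2) → (-50/13, 49/13); (-3, 2) → (-2, 3); (3, -4) → (16/13, -63/13); (0, -2) → (-10/13, -24/13); (-1, 5) → (1, 5)
T2 reflect across y = 0: (-50/13, 49/13) → (-50/13, -49/13); (-2, 3) → (-2, -3); (16/13, -63/13) → (16/13, 63/13); (-10/13, -24/13) → (-10/13, 24/13); (1, 5) → (1, -5)
T3 translate by (1, 0): (-50/13, -49/13) → (-37/13, -49/13); (-2, -3) → (-1, -3); (16/13, 63/13) → (29/13, 63/13); (-10/13, 24/13) → (3/13, 24/13); (1, -5) → (2, -5)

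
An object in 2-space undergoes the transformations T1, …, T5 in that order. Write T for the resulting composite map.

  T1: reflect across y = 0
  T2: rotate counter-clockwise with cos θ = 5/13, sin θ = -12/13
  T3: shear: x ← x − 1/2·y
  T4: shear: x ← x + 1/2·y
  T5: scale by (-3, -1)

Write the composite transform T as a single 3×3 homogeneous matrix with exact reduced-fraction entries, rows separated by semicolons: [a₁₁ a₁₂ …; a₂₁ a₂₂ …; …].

T1 = [1 0 0; 0 -1 0; 0 0 1]
T2·T1 = [5/13 -12/13 0; -12/13 -5/13 0; 0 0 1]
T3·…·T1 = [11/13 -19/26 0; -12/13 -5/13 0; 0 0 1]
T4·…·T1 = [5/13 -12/13 0; -12/13 -5/13 0; 0 0 1]
T5·…·T1 = [-15/13 36/13 0; 12/13 5/13 0; 0 0 1]

T = [-15/13 36/13 0; 12/13 5/13 0; 0 0 1]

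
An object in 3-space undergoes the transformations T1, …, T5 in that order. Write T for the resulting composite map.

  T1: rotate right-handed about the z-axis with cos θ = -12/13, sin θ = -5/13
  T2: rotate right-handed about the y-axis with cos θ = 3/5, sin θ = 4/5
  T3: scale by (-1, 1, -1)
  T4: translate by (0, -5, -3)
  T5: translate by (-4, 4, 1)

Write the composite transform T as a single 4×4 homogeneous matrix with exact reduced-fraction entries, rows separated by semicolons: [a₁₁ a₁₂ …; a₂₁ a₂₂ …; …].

T1 = [-12/13 5/13 0 0; -5/13 -12/13 0 0; 0 0 1 0; 0 0 0 1]
T2·T1 = [-36/65 3/13 4/5 0; -5/13 -12/13 0 0; 48/65 -4/13 3/5 0; 0 0 0 1]
T3·…·T1 = [36/65 -3/13 -4/5 0; -5/13 -12/13 0 0; -48/65 4/13 -3/5 0; 0 0 0 1]
T4·…·T1 = [36/65 -3/13 -4/5 0; -5/13 -12/13 0 -5; -48/65 4/13 -3/5 -3; 0 0 0 1]
T5·…·T1 = [36/65 -3/13 -4/5 -4; -5/13 -12/13 0 -1; -48/65 4/13 -3/5 -2; 0 0 0 1]

T = [36/65 -3/13 -4/5 -4; -5/13 -12/13 0 -1; -48/65 4/13 -3/5 -2; 0 0 0 1]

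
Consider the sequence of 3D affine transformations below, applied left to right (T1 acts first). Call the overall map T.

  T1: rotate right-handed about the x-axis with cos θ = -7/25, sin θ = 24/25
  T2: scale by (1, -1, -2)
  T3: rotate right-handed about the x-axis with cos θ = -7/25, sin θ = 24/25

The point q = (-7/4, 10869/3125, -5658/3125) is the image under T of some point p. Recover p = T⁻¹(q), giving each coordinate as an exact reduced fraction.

T1 = [1 0 0 0; 0 -7/25 -24/25 0; 0 24/25 -7/25 0; 0 0 0 1]
T2·T1 = [1 0 0 0; 0 7/25 24/25 0; 0 -48/25 14/25 0; 0 0 0 1]
T3·…·T1 = [1 0 0 0; 0 1103/625 -504/625 0; 0 504/625 478/625 0; 0 0 0 1]
det M = 2; M⁻¹ = [1 0 0 0; 0 239/625 252/625 0; 0 -252/625 1103/1250 0; 0 0 0 1]
M⁻¹ · (-7/4, 10869/3125, -5658/3125)ᵀ = (-7/4, 3/5, -3)ᵀ

p = (-7/4, 3/5, -3)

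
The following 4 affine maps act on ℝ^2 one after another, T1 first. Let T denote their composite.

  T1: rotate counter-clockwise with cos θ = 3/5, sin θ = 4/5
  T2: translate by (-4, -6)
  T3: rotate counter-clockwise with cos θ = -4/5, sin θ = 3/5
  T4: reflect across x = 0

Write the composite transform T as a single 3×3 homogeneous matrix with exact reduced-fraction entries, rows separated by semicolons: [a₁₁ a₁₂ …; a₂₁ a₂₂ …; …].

T1 = [3/5 -4/5 0; 4/5 3/5 0; 0 0 1]
T2·T1 = [3/5 -4/5 -4; 4/5 3/5 -6; 0 0 1]
T3·…·T1 = [-24/25 7/25 34/5; -7/25 -24/25 12/5; 0 0 1]
T4·…·T1 = [24/25 -7/25 -34/5; -7/25 -24/25 12/5; 0 0 1]

T = [24/25 -7/25 -34/5; -7/25 -24/25 12/5; 0 0 1]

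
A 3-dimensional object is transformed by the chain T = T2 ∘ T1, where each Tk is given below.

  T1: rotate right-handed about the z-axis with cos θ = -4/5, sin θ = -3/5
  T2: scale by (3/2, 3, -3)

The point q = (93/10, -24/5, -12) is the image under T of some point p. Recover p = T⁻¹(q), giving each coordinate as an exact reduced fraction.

T1 = [-4/5 3/5 0 0; -3/5 -4/5 0 0; 0 0 1 0; 0 0 0 1]
T2·T1 = [-6/5 9/10 0 0; -9/5 -12/5 0 0; 0 0 -3 0; 0 0 0 1]
det M = -27/2; M⁻¹ = [-8/15 -1/5 0 0; 2/5 -4/15 0 0; 0 0 -1/3 0; 0 0 0 1]
M⁻¹ · (93/10, -24/5, -12)ᵀ = (-4, 5, 4)ᵀ

p = (-4, 5, 4)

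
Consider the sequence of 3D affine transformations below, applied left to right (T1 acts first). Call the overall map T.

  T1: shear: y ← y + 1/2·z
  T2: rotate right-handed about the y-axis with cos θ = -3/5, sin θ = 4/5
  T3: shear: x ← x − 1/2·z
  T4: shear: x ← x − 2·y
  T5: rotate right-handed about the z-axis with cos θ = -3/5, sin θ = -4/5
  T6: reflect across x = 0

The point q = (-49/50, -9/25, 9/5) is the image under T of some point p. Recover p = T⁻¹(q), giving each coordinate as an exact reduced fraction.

p = (-3, 1/2, 1)

T1 = [1 0 0 0; 0 1 1/2 0; 0 0 1 0; 0 0 0 1]
T2·T1 = [-3/5 0 4/5 0; 0 1 1/2 0; -4/5 0 -3/5 0; 0 0 0 1]
T3·…·T1 = [-1/5 0 11/10 0; 0 1 1/2 0; -4/5 0 -3/5 0; 0 0 0 1]
T4·…·T1 = [-1/5 -2 1/10 0; 0 1 1/2 0; -4/5 0 -3/5 0; 0 0 0 1]
T5·…·T1 = [3/25 2 17/50 0; 4/25 1 -19/50 0; -4/5 0 -3/5 0; 0 0 0 1]
T6·…·T1 = [-3/25 -2 -17/50 0; 4/25 1 -19/50 0; -4/5 0 -3/5 0; 0 0 0 1]
det M = -1; M⁻¹ = [3/5 6/5 -11/10 0; -2/5 1/5 1/10 0; -4/5 -8/5 -1/5 0; 0 0 0 1]
M⁻¹ · (-49/50, -9/25, 9/5)ᵀ = (-3, 1/2, 1)ᵀ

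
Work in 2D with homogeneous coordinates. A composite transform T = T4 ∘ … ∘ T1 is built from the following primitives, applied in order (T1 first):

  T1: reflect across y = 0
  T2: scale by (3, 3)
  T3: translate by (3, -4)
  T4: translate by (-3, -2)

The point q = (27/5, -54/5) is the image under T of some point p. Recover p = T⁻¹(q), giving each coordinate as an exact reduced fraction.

T1 = [1 0 0; 0 -1 0; 0 0 1]
T2·T1 = [3 0 0; 0 -3 0; 0 0 1]
T3·…·T1 = [3 0 3; 0 -3 -4; 0 0 1]
T4·…·T1 = [3 0 0; 0 -3 -6; 0 0 1]
det M = -9; M⁻¹ = [1/3 0 0; 0 -1/3 -2; 0 0 1]
M⁻¹ · (27/5, -54/5)ᵀ = (9/5, 8/5)ᵀ

p = (9/5, 8/5)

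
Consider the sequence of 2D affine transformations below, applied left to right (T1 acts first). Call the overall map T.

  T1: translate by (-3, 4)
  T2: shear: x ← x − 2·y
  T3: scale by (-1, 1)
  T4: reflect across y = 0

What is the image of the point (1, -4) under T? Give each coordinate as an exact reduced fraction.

T1 translate by (-3, 4): (1, -4) → (-2, 0)
T2 shear: x ← x − 2·y: (-2, 0) → (-2, 0)
T3 scale by (-1, 1): (-2, 0) → (2, 0)
T4 reflect across y = 0: (2, 0) → (2, 0)

T(p) = (2, 0)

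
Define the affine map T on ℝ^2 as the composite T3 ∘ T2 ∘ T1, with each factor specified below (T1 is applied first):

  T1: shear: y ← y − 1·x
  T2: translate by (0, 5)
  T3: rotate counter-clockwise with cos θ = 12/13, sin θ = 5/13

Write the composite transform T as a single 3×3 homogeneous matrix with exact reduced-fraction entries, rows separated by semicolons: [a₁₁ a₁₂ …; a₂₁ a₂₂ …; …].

T = [17/13 -5/13 -25/13; -7/13 12/13 60/13; 0 0 1]

T1 = [1 0 0; -1 1 0; 0 0 1]
T2·T1 = [1 0 0; -1 1 5; 0 0 1]
T3·…·T1 = [17/13 -5/13 -25/13; -7/13 12/13 60/13; 0 0 1]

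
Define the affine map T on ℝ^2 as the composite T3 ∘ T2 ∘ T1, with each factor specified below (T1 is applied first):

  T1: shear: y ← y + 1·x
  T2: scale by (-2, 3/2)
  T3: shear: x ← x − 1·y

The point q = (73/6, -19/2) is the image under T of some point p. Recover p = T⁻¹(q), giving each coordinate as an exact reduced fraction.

p = (-4/3, -5)

T1 = [1 0 0; 1 1 0; 0 0 1]
T2·T1 = [-2 0 0; 3/2 3/2 0; 0 0 1]
T3·…·T1 = [-7/2 -3/2 0; 3/2 3/2 0; 0 0 1]
det M = -3; M⁻¹ = [-1/2 -1/2 0; 1/2 7/6 0; 0 0 1]
M⁻¹ · (73/6, -19/2)ᵀ = (-4/3, -5)ᵀ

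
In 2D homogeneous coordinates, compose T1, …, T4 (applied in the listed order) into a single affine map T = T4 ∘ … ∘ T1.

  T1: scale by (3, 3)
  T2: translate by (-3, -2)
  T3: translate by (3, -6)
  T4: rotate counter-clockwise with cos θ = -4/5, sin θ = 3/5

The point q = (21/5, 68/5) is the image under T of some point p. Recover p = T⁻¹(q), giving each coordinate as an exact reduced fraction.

p = (8/5, -9/5)

T1 = [3 0 0; 0 3 0; 0 0 1]
T2·T1 = [3 0 -3; 0 3 -2; 0 0 1]
T3·…·T1 = [3 0 0; 0 3 -8; 0 0 1]
T4·…·T1 = [-12/5 -9/5 24/5; 9/5 -12/5 32/5; 0 0 1]
det M = 9; M⁻¹ = [-4/15 1/5 0; -1/5 -4/15 8/3; 0 0 1]
M⁻¹ · (21/5, 68/5)ᵀ = (8/5, -9/5)ᵀ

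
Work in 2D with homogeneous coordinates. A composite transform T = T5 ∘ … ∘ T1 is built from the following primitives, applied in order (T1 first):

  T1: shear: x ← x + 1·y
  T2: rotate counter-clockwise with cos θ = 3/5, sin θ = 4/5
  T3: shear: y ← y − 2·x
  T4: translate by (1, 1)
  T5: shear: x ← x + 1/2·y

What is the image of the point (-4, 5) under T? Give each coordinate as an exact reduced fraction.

T(p) = (17/5, 58/5)

T1 shear: x ← x + 1·y: (-4, 5) → (1, 5)
T2 rotate counter-clockwise with cos θ = 3/5, sin θ = 4/5: (1, 5) → (-17/5, 19/5)
T3 shear: y ← y − 2·x: (-17/5, 19/5) → (-17/5, 53/5)
T4 translate by (1, 1): (-17/5, 53/5) → (-12/5, 58/5)
T5 shear: x ← x + 1/2·y: (-12/5, 58/5) → (17/5, 58/5)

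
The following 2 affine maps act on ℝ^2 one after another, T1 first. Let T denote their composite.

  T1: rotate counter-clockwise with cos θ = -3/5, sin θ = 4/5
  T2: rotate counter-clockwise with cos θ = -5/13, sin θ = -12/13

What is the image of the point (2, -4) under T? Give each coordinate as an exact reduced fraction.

T1 rotate counter-clockwise with cos θ = -3/5, sin θ = 4/5: (2, -4) → (2, 4)
T2 rotate counter-clockwise with cos θ = -5/13, sin θ = -12/13: (2, 4) → (38/13, -44/13)

T(p) = (38/13, -44/13)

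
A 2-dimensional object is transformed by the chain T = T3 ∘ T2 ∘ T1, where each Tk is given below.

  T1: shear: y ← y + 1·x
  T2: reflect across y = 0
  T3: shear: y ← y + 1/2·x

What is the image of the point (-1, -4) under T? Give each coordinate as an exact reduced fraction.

T1 shear: y ← y + 1·x: (-1, -4) → (-1, -5)
T2 reflect across y = 0: (-1, -5) → (-1, 5)
T3 shear: y ← y + 1/2·x: (-1, 5) → (-1, 9/2)

T(p) = (-1, 9/2)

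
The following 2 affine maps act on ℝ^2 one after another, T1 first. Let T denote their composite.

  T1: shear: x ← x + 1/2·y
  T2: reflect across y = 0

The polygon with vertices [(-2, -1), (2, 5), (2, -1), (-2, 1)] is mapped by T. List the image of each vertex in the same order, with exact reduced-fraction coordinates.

T1 shear: x ← x + 1/2·y: (-2, -1) → (-5/2, -1); (2, 5) → (9/2, 5); (2, -1) → (3/2, -1); (-2, 1) → (-3/2, 1)
T2 reflect across y = 0: (-5/2, -1) → (-5/2, 1); (9/2, 5) → (9/2, -5); (3/2, -1) → (3/2, 1); (-3/2, 1) → (-3/2, -1)

image vertices: (-5/2, 1), (9/2, -5), (3/2, 1), (-3/2, -1)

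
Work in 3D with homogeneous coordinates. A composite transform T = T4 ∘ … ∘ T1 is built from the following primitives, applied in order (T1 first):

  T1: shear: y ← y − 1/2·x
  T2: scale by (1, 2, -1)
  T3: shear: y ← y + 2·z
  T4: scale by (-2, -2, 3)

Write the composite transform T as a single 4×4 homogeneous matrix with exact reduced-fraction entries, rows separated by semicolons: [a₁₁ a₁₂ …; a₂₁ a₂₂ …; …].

T = [-2 0 0 0; 2 -4 4 0; 0 0 -3 0; 0 0 0 1]

T1 = [1 0 0 0; -1/2 1 0 0; 0 0 1 0; 0 0 0 1]
T2·T1 = [1 0 0 0; -1 2 0 0; 0 0 -1 0; 0 0 0 1]
T3·…·T1 = [1 0 0 0; -1 2 -2 0; 0 0 -1 0; 0 0 0 1]
T4·…·T1 = [-2 0 0 0; 2 -4 4 0; 0 0 -3 0; 0 0 0 1]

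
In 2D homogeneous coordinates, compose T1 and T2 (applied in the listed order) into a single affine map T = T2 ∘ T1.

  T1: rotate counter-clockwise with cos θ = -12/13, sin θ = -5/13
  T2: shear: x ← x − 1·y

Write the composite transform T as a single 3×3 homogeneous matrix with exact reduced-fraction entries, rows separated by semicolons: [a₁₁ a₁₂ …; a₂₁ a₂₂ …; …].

T = [-7/13 17/13 0; -5/13 -12/13 0; 0 0 1]

T1 = [-12/13 5/13 0; -5/13 -12/13 0; 0 0 1]
T2·T1 = [-7/13 17/13 0; -5/13 -12/13 0; 0 0 1]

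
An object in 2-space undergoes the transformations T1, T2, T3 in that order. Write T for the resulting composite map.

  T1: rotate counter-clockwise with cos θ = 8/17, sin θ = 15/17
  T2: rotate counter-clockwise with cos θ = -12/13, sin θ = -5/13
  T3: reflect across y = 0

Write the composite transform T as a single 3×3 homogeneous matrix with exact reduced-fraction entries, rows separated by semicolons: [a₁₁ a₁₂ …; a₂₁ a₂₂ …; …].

T1 = [8/17 -15/17 0; 15/17 8/17 0; 0 0 1]
T2·T1 = [-21/221 220/221 0; -220/221 -21/221 0; 0 0 1]
T3·…·T1 = [-21/221 220/221 0; 220/221 21/221 0; 0 0 1]

T = [-21/221 220/221 0; 220/221 21/221 0; 0 0 1]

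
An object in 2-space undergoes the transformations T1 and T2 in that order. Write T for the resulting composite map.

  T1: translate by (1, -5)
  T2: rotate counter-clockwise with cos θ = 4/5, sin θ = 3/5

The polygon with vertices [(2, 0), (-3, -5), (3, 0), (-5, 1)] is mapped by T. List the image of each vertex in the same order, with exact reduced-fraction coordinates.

T1 translate by (1, -5): (2, 0) → (3, -5); (-3, -5) → (-2, -10); (3, 0) → (4, -5); (-5, 1) → (-4, -4)
T2 rotate counter-clockwise with cos θ = 4/5, sin θ = 3/5: (3, -5) → (27/5, -11/5); (-2, -10) → (22/5, -46/5); (4, -5) → (31/5, -8/5); (-4, -4) → (-4/5, -28/5)

image vertices: (27/5, -11/5), (22/5, -46/5), (31/5, -8/5), (-4/5, -28/5)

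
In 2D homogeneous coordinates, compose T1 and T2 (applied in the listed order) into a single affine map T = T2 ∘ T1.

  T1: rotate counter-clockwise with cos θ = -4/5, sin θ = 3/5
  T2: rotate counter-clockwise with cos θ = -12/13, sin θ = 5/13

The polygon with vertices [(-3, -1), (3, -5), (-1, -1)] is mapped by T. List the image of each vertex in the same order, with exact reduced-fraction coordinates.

T1 rotate counter-clockwise with cos θ = -4/5, sin θ = 3/5: (-3, -1) → (3, -1); (3, -5) → (3/5, 29/5); (-1, -1) → (7/5, 1/5)
T2 rotate counter-clockwise with cos θ = -12/13, sin θ = 5/13: (3, -1) → (-31/13, 27/13); (3/5, 29/5) → (-181/65, -333/65); (7/5, 1/5) → (-89/65, 23/65)

image vertices: (-31/13, 27/13), (-181/65, -333/65), (-89/65, 23/65)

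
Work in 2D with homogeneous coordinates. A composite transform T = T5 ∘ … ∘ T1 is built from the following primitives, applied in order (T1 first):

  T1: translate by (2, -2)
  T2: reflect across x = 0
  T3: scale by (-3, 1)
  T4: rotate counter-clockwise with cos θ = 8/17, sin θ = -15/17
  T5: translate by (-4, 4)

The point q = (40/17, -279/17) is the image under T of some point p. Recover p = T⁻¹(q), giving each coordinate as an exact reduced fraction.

T1 = [1 0 2; 0 1 -2; 0 0 1]
T2·T1 = [-1 0 -2; 0 1 -2; 0 0 1]
T3·…·T1 = [3 0 6; 0 1 -2; 0 0 1]
T4·…·T1 = [24/17 15/17 18/17; -45/17 8/17 -106/17; 0 0 1]
T5·…·T1 = [24/17 15/17 -50/17; -45/17 8/17 -38/17; 0 0 1]
det M = 3; M⁻¹ = [8/51 -5/17 -10/51; 15/17 8/17 62/17; 0 0 1]
M⁻¹ · (40/17, -279/17)ᵀ = (5, -2)ᵀ

p = (5, -2)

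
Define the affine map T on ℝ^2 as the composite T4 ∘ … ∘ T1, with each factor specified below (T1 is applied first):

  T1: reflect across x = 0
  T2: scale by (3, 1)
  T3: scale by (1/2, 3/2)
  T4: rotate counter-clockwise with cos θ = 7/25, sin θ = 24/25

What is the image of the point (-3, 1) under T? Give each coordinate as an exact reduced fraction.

T1 reflect across x = 0: (-3, 1) → (3, 1)
T2 scale by (3, 1): (3, 1) → (9, 1)
T3 scale by (1/2, 3/2): (9, 1) → (9/2, 3/2)
T4 rotate counter-clockwise with cos θ = 7/25, sin θ = 24/25: (9/2, 3/2) → (-9/50, 237/50)

T(p) = (-9/50, 237/50)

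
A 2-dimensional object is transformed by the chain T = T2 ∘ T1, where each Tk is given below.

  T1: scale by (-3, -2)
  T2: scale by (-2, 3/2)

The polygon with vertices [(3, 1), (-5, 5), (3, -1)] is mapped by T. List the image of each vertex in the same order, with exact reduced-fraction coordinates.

T1 scale by (-3, -2): (3, 1) → (-9, -2); (-5, 5) → (15, -10); (3, -1) → (-9, 2)
T2 scale by (-2, 3/2): (-9, -2) → (18, -3); (15, -10) → (-30, -15); (-9, 2) → (18, 3)

image vertices: (18, -3), (-30, -15), (18, 3)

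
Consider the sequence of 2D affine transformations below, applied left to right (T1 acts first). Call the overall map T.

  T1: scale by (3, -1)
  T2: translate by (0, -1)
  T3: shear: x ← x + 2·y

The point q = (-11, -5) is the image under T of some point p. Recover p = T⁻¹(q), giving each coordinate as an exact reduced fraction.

T1 = [3 0 0; 0 -1 0; 0 0 1]
T2·T1 = [3 0 0; 0 -1 -1; 0 0 1]
T3·…·T1 = [3 -2 -2; 0 -1 -1; 0 0 1]
det M = -3; M⁻¹ = [1/3 -2/3 0; 0 -1 -1; 0 0 1]
M⁻¹ · (-11, -5)ᵀ = (-1/3, 4)ᵀ

p = (-1/3, 4)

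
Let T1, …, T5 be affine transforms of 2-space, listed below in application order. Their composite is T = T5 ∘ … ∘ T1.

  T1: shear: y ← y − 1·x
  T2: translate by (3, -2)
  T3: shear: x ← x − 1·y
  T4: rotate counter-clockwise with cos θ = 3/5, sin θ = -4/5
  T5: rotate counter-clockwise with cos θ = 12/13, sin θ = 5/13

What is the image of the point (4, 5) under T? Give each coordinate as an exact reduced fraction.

T1 shear: y ← y − 1·x: (4, 5) → (4, 1)
T2 translate by (3, -2): (4, 1) → (7, -1)
T3 shear: x ← x − 1·y: (7, -1) → (8, -1)
T4 rotate counter-clockwise with cos θ = 3/5, sin θ = -4/5: (8, -1) → (4, -7)
T5 rotate counter-clockwise with cos θ = 12/13, sin θ = 5/13: (4, -7) → (83/13, -64/13)

T(p) = (83/13, -64/13)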